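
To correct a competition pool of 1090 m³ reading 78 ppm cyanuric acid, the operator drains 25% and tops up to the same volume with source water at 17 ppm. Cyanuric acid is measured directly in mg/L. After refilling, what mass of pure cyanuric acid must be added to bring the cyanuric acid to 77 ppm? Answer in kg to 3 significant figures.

15.5 kg

Volume: 1090 m³ = 1,090,000 L.
After draining 25% and refilling: 78 × 0.75 + 17 × 0.25 = 62.75 ppm.
Deficit to target: 77 − 62.75 = 14.25 mg/L.
Mass: 14.25 mg/L × 1,090,000 L = 15,530 g cyanuric acid.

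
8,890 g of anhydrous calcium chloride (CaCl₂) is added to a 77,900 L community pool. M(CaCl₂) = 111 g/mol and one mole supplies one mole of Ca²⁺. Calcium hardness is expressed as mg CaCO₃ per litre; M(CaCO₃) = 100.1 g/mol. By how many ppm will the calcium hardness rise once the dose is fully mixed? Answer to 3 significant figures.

103 ppm

Moles of Ca²⁺: 8,890 g ÷ 111 g/mol = 80.09 mol.
As CaCO₃: 80.09 mol × 100.1 g/mol = 8017 g.
Rise: 8017 g / 77,900 L × 1000 = 102.9 mg/L.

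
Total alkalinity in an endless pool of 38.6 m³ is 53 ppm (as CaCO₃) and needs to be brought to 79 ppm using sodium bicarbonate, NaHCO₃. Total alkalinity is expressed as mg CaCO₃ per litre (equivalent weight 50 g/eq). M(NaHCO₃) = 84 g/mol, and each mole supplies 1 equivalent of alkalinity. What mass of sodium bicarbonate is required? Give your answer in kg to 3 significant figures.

Volume: 38.6 m³ = 38,600 L.
Alkalinity to add: (79 − 53) = 26 mg/L as CaCO₃ × 38,600 L = 1004 g as CaCO₃.
Equivalents: 1004 g ÷ 50 g/eq = 20.07 eq.
NaHCO₃ supplies 1 eq per mole → 20.07 mol.
Mass: 20.07 mol × 84 g/mol = 1686 g.

1.69 kg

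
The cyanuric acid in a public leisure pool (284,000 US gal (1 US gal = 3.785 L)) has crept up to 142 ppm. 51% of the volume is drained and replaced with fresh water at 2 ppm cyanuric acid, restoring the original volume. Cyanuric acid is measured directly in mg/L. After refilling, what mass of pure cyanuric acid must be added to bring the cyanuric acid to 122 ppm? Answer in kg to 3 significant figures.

Volume: 284,000 US gal × 3.785 L/gal = 1,074,940 L.
After draining 51% and refilling: 142 × 0.49 + 2 × 0.51 = 70.6 ppm.
Deficit to target: 122 − 70.6 = 51.4 mg/L.
Mass: 51.4 mg/L × 1,074,940 L = 55,250 g cyanuric acid.

55.3 kg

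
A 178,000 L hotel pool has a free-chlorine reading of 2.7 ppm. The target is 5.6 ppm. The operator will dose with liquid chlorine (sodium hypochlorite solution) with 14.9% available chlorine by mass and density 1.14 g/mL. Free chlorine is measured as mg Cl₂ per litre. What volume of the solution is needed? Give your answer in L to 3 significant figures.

3.04 L

Chlorine deficit: 5.6 − 2.7 = 2.9 ppm = 2.9 mg/L as Cl₂.
Cl₂ equivalent needed: 2.9 mg/L × 178,000 L = 516,200 mg = 516.2 g.
Product at 14.9% available chlorine: 516.2 / 0.149 = 3464 g.
Volume at density 1.14 g/mL: 3464 g ÷ 1.14 g/mL = 3039 mL.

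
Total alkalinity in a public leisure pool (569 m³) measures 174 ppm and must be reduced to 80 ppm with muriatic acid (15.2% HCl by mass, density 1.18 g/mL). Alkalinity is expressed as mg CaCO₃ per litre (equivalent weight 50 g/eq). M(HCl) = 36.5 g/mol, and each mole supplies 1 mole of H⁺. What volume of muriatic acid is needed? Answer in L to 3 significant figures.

Volume: 569 m³ = 569,000 L.
Alkalinity to neutralize: (174 − 80) = 94 mg/L as CaCO₃ × 569,000 L = 53,490 g as CaCO₃.
Equivalents of H⁺ required: 53,490 ÷ 50 g/eq = 1070 eq = 1070 mol HCl.
Mass of HCl: 1070 × 36.5 = 39,040 g.
Mass of 15.2% solution: 39,040 / 0.152 = 256,900 g.
Volume: 256,900 g ÷ 1.18 g/mL = 217,700 mL.

218 L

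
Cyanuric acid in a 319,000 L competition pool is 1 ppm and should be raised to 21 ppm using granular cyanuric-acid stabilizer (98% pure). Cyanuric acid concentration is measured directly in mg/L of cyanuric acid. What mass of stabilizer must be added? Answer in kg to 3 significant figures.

CYA to add: (21 − 1) = 20 mg/L × 319,000 L = 6380 g cyanuric acid.
At 98% purity: 6380 / 0.98 = 6510 g product.

6.51 kg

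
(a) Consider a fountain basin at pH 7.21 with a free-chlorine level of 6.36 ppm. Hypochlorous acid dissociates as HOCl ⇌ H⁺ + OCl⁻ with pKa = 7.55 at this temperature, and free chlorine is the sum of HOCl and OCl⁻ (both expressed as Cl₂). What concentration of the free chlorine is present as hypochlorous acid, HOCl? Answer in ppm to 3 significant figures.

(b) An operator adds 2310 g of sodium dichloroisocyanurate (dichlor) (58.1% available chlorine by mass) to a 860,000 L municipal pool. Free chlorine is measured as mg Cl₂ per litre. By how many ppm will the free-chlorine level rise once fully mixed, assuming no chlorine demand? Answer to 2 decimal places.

(a) 4.36 ppm; (b) 1.56 ppm

(a) [OCl⁻]/[HOCl] = 10^(pH − pKa) = 10^(7.21 − 7.55) = 10^-0.34 = 0.4571.
(a) Fraction as HOCl = 1 / (1 + 0.4571) = 0.6863.
(a) HOCl = 0.6863 × 6.36 ppm = 4.365 ppm.

(b) Available chlorine delivered: 2310 g × 0.581 = 1342 g as Cl₂.
(b) Concentration rise: 1342 g / 860,000 L = 1.561 mg/L = 1.56 ppm.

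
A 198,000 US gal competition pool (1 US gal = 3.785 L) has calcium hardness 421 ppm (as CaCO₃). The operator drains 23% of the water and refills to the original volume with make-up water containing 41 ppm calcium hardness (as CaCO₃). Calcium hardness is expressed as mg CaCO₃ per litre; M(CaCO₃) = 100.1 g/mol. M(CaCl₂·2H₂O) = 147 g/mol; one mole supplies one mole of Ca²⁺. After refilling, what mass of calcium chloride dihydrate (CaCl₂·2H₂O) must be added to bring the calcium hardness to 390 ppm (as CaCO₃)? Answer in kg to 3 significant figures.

Volume: 198,000 US gal × 3.785 L/gal = 749,430 L.
After draining 23% and refilling: 421 × 0.77 + 41 × 0.23 = 333.6 ppm.
Deficit to target: 390 − 333.6 = 56.4 mg/L.
As CaCO₃: 56.4 mg/L × 749,430 L = 42,270 g; ÷ 100.1 = 422.3 mol Ca²⁺.
Mass: 422.3 × 147 = 62,070 g.

62.1 kg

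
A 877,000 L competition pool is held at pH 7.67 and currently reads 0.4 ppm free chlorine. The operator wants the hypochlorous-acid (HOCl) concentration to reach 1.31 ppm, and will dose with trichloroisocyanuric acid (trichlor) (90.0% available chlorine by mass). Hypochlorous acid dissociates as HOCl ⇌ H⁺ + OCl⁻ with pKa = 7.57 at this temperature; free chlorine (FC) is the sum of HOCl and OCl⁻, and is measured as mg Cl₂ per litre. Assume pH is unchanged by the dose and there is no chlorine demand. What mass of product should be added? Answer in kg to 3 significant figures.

[OCl⁻]/[HOCl] = 10^(pH − pKa) = 10^(7.67 − 7.57) = 1.259; fraction as HOCl = 1/(1 + 1.259) = 0.4427.
Free chlorine required for 1.31 ppm HOCl: 1.31 / 0.4427 = 2.959 ppm.
FC to add: 2.959 − 0.4 = 2.559 mg/L as Cl₂.
Cl₂ equivalent: 2.559 mg/L × 877,000 L = 2244 g.
Product at 90.0% available Cl: 2244 / 0.9 = 2494 g.

2.49 kg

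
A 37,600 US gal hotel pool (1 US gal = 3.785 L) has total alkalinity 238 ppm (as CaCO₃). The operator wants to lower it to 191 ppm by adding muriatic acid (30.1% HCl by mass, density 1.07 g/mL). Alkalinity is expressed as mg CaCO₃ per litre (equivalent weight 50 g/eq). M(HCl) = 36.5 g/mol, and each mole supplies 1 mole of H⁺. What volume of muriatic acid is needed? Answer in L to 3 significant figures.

Volume: 37,600 US gal × 3.785 L/gal = 142,316 L.
Alkalinity to neutralize: (238 − 191) = 47 mg/L as CaCO₃ × 142,316 L = 6689 g as CaCO₃.
Equivalents of H⁺ required: 6689 ÷ 50 g/eq = 133.8 eq = 133.8 mol HCl.
Mass of HCl: 133.8 × 36.5 = 4883 g.
Mass of 30.1% solution: 4883 / 0.301 = 16,220 g.
Volume: 16,220 g ÷ 1.07 g/mL = 15,160 mL.

15.2 L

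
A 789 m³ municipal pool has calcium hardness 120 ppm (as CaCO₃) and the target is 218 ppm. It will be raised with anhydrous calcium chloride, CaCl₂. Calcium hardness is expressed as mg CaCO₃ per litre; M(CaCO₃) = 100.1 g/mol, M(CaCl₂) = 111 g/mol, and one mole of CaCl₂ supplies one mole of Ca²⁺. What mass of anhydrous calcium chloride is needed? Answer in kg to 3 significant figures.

85.7 kg

Volume: 789 m³ = 789,000 L.
Hardness to add: (218 − 120) = 98 mg/L as CaCO₃ × 789,000 L = 77,320 g as CaCO₃.
Moles of Ca²⁺ (1 mol Ca²⁺ ≡ 1 mol CaCO₃): 77,320 / 100.1 g/mol = 772.4 mol.
Mass of CaCl₂: 772.4 × 111 = 85,740 g.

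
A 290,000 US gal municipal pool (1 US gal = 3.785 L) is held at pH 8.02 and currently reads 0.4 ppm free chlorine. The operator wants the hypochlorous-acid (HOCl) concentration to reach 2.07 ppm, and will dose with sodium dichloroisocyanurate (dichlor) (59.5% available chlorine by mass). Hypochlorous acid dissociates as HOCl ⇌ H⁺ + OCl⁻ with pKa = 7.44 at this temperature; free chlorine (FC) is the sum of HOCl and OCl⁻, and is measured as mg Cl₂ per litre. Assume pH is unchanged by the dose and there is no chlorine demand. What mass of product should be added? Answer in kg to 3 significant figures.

Volume: 290,000 US gal × 3.785 L/gal = 1,097,650 L.
[OCl⁻]/[HOCl] = 10^(pH − pKa) = 10^(8.02 − 7.44) = 3.802; fraction as HOCl = 1/(1 + 3.802) = 0.2083.
Free chlorine required for 2.07 ppm HOCl: 2.07 / 0.2083 = 9.94 ppm.
FC to add: 9.94 − 0.4 = 9.54 mg/L as Cl₂.
Cl₂ equivalent: 9.54 mg/L × 1,097,650 L = 10,470 g.
Product at 59.5% available Cl: 10,470 / 0.595 = 17,600 g.

17.6 kg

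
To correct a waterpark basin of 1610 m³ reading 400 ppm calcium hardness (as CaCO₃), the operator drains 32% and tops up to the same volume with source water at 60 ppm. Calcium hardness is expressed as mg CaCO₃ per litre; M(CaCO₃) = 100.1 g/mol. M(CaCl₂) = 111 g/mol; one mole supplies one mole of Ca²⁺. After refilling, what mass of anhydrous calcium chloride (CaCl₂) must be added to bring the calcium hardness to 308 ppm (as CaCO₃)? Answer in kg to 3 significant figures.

30.0 kg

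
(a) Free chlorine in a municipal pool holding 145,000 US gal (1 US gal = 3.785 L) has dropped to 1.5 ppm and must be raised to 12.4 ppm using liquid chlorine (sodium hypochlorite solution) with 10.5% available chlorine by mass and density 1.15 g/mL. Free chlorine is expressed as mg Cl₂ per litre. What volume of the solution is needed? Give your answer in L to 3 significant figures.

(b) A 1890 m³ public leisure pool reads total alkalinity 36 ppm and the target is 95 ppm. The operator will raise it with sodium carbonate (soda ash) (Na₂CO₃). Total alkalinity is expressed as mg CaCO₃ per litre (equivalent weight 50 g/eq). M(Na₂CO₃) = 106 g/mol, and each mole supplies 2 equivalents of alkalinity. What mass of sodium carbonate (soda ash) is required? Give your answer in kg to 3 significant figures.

(a) Volume: 145,000 US gal × 3.785 L/gal = 548,825 L.
(a) Chlorine deficit: 12.4 − 1.5 = 10.9 ppm = 10.9 mg/L as Cl₂.
(a) Cl₂ equivalent needed: 10.9 mg/L × 548,825 L = 5,982,000 mg = 5982 g.
(a) Product at 10.5% available chlorine: 5982 / 0.105 = 56,970 g.
(a) Volume at density 1.15 g/mL: 56,970 g ÷ 1.15 g/mL = 49,540 mL.

(b) Volume: 1890 m³ = 1,890,000 L.
(b) Alkalinity to add: (95 − 36) = 59 mg/L as CaCO₃ × 1,890,000 L = 111,500 g as CaCO₃.
(b) Equivalents: 111,500 g ÷ 50 g/eq = 2230 eq.
(b) Each mole of Na₂CO₃ supplies 2 eq, so 2230 / 2 = 1115 mol.
(b) Mass: 1115 mol × 106 g/mol = 118,200 g.

(a) 49.5 L; (b) 118 kg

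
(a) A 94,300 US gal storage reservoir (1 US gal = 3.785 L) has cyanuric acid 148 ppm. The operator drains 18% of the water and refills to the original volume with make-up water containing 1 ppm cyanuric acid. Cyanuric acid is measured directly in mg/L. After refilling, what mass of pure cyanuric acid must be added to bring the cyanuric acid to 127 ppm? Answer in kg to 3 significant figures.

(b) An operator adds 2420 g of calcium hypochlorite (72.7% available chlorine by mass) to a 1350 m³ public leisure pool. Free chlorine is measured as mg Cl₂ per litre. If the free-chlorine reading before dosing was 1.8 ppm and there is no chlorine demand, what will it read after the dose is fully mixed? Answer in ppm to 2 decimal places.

(a) Volume: 94,300 US gal × 3.785 L/gal = 356,926 L.
(a) After draining 18% and refilling: 148 × 0.82 + 1 × 0.18 = 121.54 ppm.
(a) Deficit to target: 127 − 121.54 = 5.46 mg/L.
(a) Mass: 5.46 mg/L × 356,926 L = 1949 g cyanuric acid.

(b) Volume: 1350 m³ = 1,350,000 L.
(b) Available chlorine delivered: 2420 g × 0.727 = 1759 g as Cl₂.
(b) Concentration rise: 1759 g / 1,350,000 L = 1.303 mg/L = 1.30 ppm.
(b) Final FC: 1.8 + 1.30 = 3.10 ppm.

(a) 1.95 kg; (b) 3.10 ppm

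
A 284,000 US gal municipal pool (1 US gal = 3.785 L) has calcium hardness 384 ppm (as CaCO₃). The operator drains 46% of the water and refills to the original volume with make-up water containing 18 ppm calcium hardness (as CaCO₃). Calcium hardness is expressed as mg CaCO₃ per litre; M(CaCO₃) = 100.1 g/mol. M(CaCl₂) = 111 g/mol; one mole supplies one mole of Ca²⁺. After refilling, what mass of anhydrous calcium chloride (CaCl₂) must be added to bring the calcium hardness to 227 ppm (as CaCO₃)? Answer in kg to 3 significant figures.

13.5 kg

Volume: 284,000 US gal × 3.785 L/gal = 1,074,940 L.
After draining 46% and refilling: 384 × 0.54 + 18 × 0.46 = 215.64 ppm.
Deficit to target: 227 − 215.64 = 11.36 mg/L.
As CaCO₃: 11.36 mg/L × 1,074,940 L = 12,210 g; ÷ 100.1 = 122 mol Ca²⁺.
Mass: 122 × 111 = 13,540 g.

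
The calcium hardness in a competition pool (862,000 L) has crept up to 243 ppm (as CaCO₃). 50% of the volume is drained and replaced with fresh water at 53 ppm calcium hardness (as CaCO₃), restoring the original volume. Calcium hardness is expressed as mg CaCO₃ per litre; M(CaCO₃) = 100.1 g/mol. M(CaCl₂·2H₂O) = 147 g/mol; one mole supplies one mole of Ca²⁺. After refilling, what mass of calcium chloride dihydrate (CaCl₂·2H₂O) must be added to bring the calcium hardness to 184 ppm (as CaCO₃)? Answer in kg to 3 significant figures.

45.6 kg

After draining 50% and refilling: 243 × 0.50 + 53 × 0.50 = 148 ppm.
Deficit to target: 184 − 148 = 36 mg/L.
As CaCO₃: 36 mg/L × 862,000 L = 31,030 g; ÷ 100.1 = 310 mol Ca²⁺.
Mass: 310 × 147 = 45,570 g.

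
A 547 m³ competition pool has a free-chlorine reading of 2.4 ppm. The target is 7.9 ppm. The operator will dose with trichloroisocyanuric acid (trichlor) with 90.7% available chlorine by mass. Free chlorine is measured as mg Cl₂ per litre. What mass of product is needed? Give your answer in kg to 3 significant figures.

Volume: 547 m³ = 547,000 L.
Chlorine deficit: 7.9 − 2.4 = 5.5 ppm = 5.5 mg/L as Cl₂.
Cl₂ equivalent needed: 5.5 mg/L × 547,000 L = 3,008,000 mg = 3008 g.
Product at 90.7% available chlorine: 3008 / 0.907 = 3317 g.

3.32 kg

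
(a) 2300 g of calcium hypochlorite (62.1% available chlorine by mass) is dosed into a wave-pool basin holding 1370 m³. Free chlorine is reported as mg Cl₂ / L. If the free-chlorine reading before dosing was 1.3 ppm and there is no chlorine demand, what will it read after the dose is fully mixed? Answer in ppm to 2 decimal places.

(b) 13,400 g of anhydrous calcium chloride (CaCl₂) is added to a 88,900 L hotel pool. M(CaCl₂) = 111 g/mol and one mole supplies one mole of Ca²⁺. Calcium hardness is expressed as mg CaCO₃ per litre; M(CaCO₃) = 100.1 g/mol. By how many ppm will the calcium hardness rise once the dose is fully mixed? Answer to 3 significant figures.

(a) Volume: 1370 m³ = 1,370,000 L.
(a) Available chlorine delivered: 2300 g × 0.621 = 1428 g as Cl₂.
(a) Concentration rise: 1428 g / 1,370,000 L = 1.043 mg/L = 1.04 ppm.
(a) Final FC: 1.3 + 1.04 = 2.34 ppm.

(b) Moles of Ca²⁺: 13,400 g ÷ 111 g/mol = 120.7 mol.
(b) As CaCO₃: 120.7 mol × 100.1 g/mol = 12,080 g.
(b) Rise: 12,080 g / 88,900 L × 1000 = 135.9 mg/L.

(a) 2.34 ppm; (b) 136 ppm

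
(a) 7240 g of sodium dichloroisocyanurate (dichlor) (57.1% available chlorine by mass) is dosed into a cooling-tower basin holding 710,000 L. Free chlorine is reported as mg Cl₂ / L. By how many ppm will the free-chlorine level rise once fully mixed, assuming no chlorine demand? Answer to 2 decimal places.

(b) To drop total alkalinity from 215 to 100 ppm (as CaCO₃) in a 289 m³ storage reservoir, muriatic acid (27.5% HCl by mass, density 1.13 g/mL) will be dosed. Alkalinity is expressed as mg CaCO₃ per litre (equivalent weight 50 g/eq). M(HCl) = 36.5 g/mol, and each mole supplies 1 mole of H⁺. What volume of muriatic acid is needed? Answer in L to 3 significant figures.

(a) 5.82 ppm; (b) 78.1 L

(a) Available chlorine delivered: 7240 g × 0.571 = 4134 g as Cl₂.
(a) Concentration rise: 4134 g / 710,000 L = 5.823 mg/L = 5.82 ppm.

(b) Volume: 289 m³ = 289,000 L.
(b) Alkalinity to neutralize: (215 − 100) = 115 mg/L as CaCO₃ × 289,000 L = 33,240 g as CaCO₃.
(b) Equivalents of H⁺ required: 33,240 ÷ 50 g/eq = 664.7 eq = 664.7 mol HCl.
(b) Mass of HCl: 664.7 × 36.5 = 24,260 g.
(b) Mass of 27.5% solution: 24,260 / 0.275 = 88,220 g.
(b) Volume: 88,220 g ÷ 1.13 g/mL = 78,070 mL.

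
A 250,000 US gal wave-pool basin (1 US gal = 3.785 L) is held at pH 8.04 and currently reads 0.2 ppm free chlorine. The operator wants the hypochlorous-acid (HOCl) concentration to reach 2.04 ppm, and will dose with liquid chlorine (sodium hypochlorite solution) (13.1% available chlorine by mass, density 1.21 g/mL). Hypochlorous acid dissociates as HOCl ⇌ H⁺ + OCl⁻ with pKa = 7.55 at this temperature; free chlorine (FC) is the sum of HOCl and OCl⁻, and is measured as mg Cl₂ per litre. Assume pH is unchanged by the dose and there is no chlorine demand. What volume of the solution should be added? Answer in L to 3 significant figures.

48.6 L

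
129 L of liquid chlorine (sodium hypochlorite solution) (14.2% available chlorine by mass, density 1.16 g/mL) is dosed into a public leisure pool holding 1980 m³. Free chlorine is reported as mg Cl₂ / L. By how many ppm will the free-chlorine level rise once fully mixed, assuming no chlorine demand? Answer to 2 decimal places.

Volume: 1980 m³ = 1,980,000 L.
Mass of solution: 129 L × 1000 mL/L × 1.16 g/mL = 149,600 g.
Available chlorine delivered: 149,600 g × 0.142 = 21,250 g as Cl₂.
Concentration rise: 21,250 g / 1,980,000 L = 10.73 mg/L = 10.73 ppm.

10.73 ppm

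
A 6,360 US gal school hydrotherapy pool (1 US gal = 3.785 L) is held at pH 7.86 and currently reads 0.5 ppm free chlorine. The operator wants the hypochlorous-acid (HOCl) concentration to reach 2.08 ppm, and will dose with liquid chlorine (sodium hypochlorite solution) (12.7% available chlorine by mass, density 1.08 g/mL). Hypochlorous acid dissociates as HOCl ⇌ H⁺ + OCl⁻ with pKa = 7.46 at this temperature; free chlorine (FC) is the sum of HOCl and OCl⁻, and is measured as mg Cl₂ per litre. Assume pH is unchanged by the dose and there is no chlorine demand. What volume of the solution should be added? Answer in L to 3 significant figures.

1.19 L

Volume: 6,360 US gal × 3.785 L/gal = 24,073 L.
[OCl⁻]/[HOCl] = 10^(pH − pKa) = 10^(7.86 − 7.46) = 2.512; fraction as HOCl = 1/(1 + 2.512) = 0.2847.
Free chlorine required for 2.08 ppm HOCl: 2.08 / 0.2847 = 7.305 ppm.
FC to add: 7.305 − 0.5 = 6.805 mg/L as Cl₂.
Cl₂ equivalent: 6.805 mg/L × 24,073 L = 163.8 g.
Product at 12.7% available Cl: 163.8 / 0.127 = 1290 g.
Volume: 1290 g ÷ 1.08 g/mL = 1194 mL.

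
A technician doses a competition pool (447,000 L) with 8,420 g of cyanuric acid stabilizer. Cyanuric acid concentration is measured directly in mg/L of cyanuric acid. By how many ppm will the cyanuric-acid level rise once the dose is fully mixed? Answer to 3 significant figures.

Rise: 8,420 g / 447,000 L × 1000 = 18.84 mg/L.

18.8 ppm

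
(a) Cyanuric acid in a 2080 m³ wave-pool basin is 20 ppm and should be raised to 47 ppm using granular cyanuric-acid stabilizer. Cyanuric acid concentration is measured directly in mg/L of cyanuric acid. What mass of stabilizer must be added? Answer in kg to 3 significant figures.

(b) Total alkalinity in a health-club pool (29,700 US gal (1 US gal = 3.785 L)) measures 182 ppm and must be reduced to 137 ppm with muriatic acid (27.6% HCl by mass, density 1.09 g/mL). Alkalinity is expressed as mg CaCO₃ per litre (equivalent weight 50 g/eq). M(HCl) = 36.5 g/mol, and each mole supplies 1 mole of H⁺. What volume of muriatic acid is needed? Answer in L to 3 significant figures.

(a) Volume: 2080 m³ = 2,080,000 L.
(a) CYA to add: (47 − 20) = 27 mg/L × 2,080,000 L = 56,160 g cyanuric acid.

(b) Volume: 29,700 US gal × 3.785 L/gal = 112,414 L.
(b) Alkalinity to neutralize: (182 − 137) = 45 mg/L as CaCO₃ × 112,414 L = 5059 g as CaCO₃.
(b) Equivalents of H⁺ required: 5059 ÷ 50 g/eq = 101.2 eq = 101.2 mol HCl.
(b) Mass of HCl: 101.2 × 36.5 = 3693 g.
(b) Mass of 27.6% solution: 3693 / 0.276 = 13,380 g.
(b) Volume: 13,380 g ÷ 1.09 g/mL = 12,280 mL.

(a) 56.2 kg; (b) 12.3 L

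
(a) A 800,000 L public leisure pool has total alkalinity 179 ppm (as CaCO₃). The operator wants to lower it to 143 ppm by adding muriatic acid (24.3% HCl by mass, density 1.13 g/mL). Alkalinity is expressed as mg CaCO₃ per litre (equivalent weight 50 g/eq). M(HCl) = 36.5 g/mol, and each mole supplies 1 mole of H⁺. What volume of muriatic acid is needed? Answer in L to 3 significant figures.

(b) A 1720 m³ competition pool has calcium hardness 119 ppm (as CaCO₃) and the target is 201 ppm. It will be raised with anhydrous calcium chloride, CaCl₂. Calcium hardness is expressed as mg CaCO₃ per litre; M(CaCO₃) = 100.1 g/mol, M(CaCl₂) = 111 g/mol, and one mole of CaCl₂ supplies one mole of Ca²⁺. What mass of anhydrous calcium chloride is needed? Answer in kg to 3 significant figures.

(a) Alkalinity to neutralize: (179 − 143) = 36 mg/L as CaCO₃ × 800,000 L = 28,800 g as CaCO₃.
(a) Equivalents of H⁺ required: 28,800 ÷ 50 g/eq = 576 eq = 576 mol HCl.
(a) Mass of HCl: 576 × 36.5 = 21,020 g.
(a) Mass of 24.3% solution: 21,020 / 0.243 = 86,520 g.
(a) Volume: 86,520 g ÷ 1.13 g/mL = 76,570 mL.

(b) Volume: 1720 m³ = 1,720,000 L.
(b) Hardness to add: (201 − 119) = 82 mg/L as CaCO₃ × 1,720,000 L = 141,000 g as CaCO₃.
(b) Moles of Ca²⁺ (1 mol Ca²⁺ ≡ 1 mol CaCO₃): 141,000 / 100.1 g/mol = 1409 mol.
(b) Mass of CaCl₂: 1409 × 111 = 156,400 g.

(a) 76.6 L; (b) 156 kg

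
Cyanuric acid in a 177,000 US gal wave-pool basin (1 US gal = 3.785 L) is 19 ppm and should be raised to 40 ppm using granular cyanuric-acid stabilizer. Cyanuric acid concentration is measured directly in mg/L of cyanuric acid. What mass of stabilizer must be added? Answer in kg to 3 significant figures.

14.1 kg

Volume: 177,000 US gal × 3.785 L/gal = 669,945 L.
CYA to add: (40 − 19) = 21 mg/L × 669,945 L = 14,070 g cyanuric acid.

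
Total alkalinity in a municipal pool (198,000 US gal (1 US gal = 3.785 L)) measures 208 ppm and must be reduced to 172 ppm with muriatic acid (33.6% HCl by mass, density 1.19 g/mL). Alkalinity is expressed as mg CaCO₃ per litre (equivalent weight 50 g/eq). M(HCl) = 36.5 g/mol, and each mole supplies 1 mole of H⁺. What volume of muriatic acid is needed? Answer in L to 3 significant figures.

49.3 L

Volume: 198,000 US gal × 3.785 L/gal = 749,430 L.
Alkalinity to neutralize: (208 − 172) = 36 mg/L as CaCO₃ × 749,430 L = 26,980 g as CaCO₃.
Equivalents of H⁺ required: 26,980 ÷ 50 g/eq = 539.6 eq = 539.6 mol HCl.
Mass of HCl: 539.6 × 36.5 = 19,700 g.
Mass of 33.6% solution: 19,700 / 0.336 = 58,620 g.
Volume: 58,620 g ÷ 1.19 g/mL = 49,260 mL.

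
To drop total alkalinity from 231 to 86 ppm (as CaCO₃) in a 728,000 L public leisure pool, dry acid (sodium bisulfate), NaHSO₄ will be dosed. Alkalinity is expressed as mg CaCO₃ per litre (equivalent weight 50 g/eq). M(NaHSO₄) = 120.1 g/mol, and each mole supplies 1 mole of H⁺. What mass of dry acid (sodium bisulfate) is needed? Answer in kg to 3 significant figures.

Alkalinity to neutralize: (231 − 86) = 145 mg/L as CaCO₃ × 728,000 L = 105,600 g as CaCO₃.
Equivalents of H⁺ required: 105,600 ÷ 50 g/eq = 2111 eq = 2111 mol NaHSO₄.
Mass of NaHSO₄: 2111 × 120.1 = 253,600 g.

254 kg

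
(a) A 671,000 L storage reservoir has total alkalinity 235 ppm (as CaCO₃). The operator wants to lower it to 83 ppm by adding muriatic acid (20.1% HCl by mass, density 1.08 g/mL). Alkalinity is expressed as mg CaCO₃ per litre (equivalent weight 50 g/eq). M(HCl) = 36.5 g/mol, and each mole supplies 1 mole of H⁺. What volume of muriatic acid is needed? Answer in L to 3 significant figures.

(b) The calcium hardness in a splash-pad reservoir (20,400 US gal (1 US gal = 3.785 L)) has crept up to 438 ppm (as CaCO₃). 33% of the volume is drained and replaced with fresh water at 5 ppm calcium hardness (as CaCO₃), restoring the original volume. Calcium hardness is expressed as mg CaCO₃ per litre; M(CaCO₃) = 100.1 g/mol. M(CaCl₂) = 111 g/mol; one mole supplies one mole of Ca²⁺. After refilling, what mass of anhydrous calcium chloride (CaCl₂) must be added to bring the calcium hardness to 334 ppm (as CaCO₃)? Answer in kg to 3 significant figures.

(a) 343 L; (b) 3.33 kg

(a) Alkalinity to neutralize: (235 − 83) = 152 mg/L as CaCO₃ × 671,000 L = 102,000 g as CaCO₃.
(a) Equivalents of H⁺ required: 102,000 ÷ 50 g/eq = 2040 eq = 2040 mol HCl.
(a) Mass of HCl: 2040 × 36.5 = 74,450 g.
(a) Mass of 20.1% solution: 74,450 / 0.201 = 370,400 g.
(a) Volume: 370,400 g ÷ 1.08 g/mL = 343,000 mL.

(b) Volume: 20,400 US gal × 3.785 L/gal = 77,214 L.
(b) After draining 33% and refilling: 438 × 0.67 + 5 × 0.33 = 295.11 ppm.
(b) Deficit to target: 334 − 295.11 = 38.89 mg/L.
(b) As CaCO₃: 38.89 mg/L × 77,214 L = 3003 g; ÷ 100.1 = 30 mol Ca²⁺.
(b) Mass: 30 × 111 = 3330 g.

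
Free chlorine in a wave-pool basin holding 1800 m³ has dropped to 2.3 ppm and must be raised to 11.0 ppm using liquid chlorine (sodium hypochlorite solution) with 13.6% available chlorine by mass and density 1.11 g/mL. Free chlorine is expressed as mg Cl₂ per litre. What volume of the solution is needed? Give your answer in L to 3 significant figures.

104 L

Volume: 1800 m³ = 1,800,000 L.
Chlorine deficit: 11.0 − 2.3 = 8.7 ppm = 8.7 mg/L as Cl₂.
Cl₂ equivalent needed: 8.7 mg/L × 1,800,000 L = 15,660,000 mg = 15,660 g.
Product at 13.6% available chlorine: 15,660 / 0.136 = 115,100 g.
Volume at density 1.11 g/mL: 115,100 g ÷ 1.11 g/mL = 103,700 mL.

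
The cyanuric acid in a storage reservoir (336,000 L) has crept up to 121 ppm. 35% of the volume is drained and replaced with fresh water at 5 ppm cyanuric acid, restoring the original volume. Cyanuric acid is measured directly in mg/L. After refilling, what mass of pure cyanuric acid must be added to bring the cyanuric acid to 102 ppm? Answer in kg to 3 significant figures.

After draining 35% and refilling: 121 × 0.65 + 5 × 0.35 = 80.4 ppm.
Deficit to target: 102 − 80.4 = 21.6 mg/L.
Mass: 21.6 mg/L × 336,000 L = 7258 g cyanuric acid.

7.26 kg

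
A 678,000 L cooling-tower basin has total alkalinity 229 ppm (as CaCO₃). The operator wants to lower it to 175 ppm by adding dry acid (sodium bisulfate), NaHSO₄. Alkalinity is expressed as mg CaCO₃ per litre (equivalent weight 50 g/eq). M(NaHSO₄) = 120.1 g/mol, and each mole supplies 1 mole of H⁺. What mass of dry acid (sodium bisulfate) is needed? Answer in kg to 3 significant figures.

Alkalinity to neutralize: (229 − 175) = 54 mg/L as CaCO₃ × 678,000 L = 36,610 g as CaCO₃.
Equivalents of H⁺ required: 36,610 ÷ 50 g/eq = 732.2 eq = 732.2 mol NaHSO₄.
Mass of NaHSO₄: 732.2 × 120.1 = 87,940 g.

87.9 kg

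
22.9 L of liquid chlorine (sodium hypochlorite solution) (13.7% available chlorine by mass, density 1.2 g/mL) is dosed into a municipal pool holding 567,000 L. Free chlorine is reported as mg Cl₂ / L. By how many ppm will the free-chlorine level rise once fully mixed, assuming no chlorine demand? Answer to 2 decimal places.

6.64 ppm

Mass of solution: 22.9 L × 1000 mL/L × 1.2 g/mL = 27,480 g.
Available chlorine delivered: 27,480 g × 0.137 = 3765 g as Cl₂.
Concentration rise: 3765 g / 567,000 L = 6.64 mg/L = 6.64 ppm.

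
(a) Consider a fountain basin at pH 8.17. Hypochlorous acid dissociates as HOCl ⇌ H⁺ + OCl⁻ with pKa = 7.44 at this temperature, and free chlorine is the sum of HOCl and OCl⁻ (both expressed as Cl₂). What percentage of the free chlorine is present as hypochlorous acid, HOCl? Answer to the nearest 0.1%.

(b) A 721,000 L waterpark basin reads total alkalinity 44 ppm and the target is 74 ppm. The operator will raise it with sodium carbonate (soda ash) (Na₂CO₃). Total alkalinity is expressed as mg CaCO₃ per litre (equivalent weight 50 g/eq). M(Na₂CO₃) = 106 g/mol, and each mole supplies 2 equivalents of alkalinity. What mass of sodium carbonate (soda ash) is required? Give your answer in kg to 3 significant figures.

(a) 15.7%; (b) 22.9 kg

(a) [OCl⁻]/[HOCl] = 10^(pH − pKa) = 10^(8.17 − 7.44) = 10^0.73 = 5.37.
(a) Fraction as HOCl = 1 / (1 + 5.37) = 0.157.

(b) Alkalinity to add: (74 − 44) = 30 mg/L as CaCO₃ × 721,000 L = 21,630 g as CaCO₃.
(b) Equivalents: 21,630 g ÷ 50 g/eq = 432.6 eq.
(b) Each mole of Na₂CO₃ supplies 2 eq, so 432.6 / 2 = 216.3 mol.
(b) Mass: 216.3 mol × 106 g/mol = 22,930 g.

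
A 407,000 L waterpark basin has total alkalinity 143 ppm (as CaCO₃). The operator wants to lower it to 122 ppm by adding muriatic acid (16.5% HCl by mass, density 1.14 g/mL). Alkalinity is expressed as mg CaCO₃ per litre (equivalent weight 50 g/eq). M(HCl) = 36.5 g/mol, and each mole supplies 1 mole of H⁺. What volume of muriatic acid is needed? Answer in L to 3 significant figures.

Alkalinity to neutralize: (143 − 122) = 21 mg/L as CaCO₃ × 407,000 L = 8547 g as CaCO₃.
Equivalents of H⁺ required: 8547 ÷ 50 g/eq = 170.9 eq = 170.9 mol HCl.
Mass of HCl: 170.9 × 36.5 = 6239 g.
Mass of 16.5% solution: 6239 / 0.165 = 37,810 g.
Volume: 37,810 g ÷ 1.14 g/mL = 33,170 mL.

33.2 L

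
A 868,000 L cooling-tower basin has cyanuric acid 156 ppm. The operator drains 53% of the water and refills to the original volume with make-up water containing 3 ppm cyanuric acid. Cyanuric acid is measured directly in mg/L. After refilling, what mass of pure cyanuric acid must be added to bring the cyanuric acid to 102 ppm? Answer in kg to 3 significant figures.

23.5 kg

After draining 53% and refilling: 156 × 0.47 + 3 × 0.53 = 74.91 ppm.
Deficit to target: 102 − 74.91 = 27.09 mg/L.
Mass: 27.09 mg/L × 868,000 L = 23,510 g cyanuric acid.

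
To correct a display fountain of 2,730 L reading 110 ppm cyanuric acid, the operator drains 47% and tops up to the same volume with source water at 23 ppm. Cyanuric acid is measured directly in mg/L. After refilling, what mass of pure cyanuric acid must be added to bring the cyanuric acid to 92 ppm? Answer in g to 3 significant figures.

62.5 g

After draining 47% and refilling: 110 × 0.53 + 23 × 0.47 = 69.11 ppm.
Deficit to target: 92 − 69.11 = 22.89 mg/L.
Mass: 22.89 mg/L × 2,730 L = 62.49 g cyanuric acid.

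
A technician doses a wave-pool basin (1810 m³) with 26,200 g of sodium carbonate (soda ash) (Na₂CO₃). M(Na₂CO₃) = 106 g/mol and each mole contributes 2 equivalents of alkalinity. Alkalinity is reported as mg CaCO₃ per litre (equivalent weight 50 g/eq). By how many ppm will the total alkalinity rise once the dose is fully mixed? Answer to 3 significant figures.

Volume: 1810 m³ = 1,810,000 L.
Moles of Na₂CO₃: 26,200 g ÷ 106 g/mol = 247.2 mol → 494.3 eq of alkalinity.
As CaCO₃: 494.3 eq × 50 g/eq = 24,720 g.
Rise: 24,720 g / 1,810,000 L × 1000 = 13.66 mg/L.

13.7 ppm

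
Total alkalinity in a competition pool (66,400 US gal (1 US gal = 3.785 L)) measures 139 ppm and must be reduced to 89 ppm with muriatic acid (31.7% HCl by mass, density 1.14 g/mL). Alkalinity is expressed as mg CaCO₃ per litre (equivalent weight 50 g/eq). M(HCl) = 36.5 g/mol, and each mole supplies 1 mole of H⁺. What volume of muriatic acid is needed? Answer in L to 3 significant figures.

Volume: 66,400 US gal × 3.785 L/gal = 251,324 L.
Alkalinity to neutralize: (139 − 89) = 50 mg/L as CaCO₃ × 251,324 L = 12,570 g as CaCO₃.
Equivalents of H⁺ required: 12,570 ÷ 50 g/eq = 251.3 eq = 251.3 mol HCl.
Mass of HCl: 251.3 × 36.5 = 9173 g.
Mass of 31.7% solution: 9173 / 0.317 = 28,940 g.
Volume: 28,940 g ÷ 1.14 g/mL = 25,380 mL.

25.4 L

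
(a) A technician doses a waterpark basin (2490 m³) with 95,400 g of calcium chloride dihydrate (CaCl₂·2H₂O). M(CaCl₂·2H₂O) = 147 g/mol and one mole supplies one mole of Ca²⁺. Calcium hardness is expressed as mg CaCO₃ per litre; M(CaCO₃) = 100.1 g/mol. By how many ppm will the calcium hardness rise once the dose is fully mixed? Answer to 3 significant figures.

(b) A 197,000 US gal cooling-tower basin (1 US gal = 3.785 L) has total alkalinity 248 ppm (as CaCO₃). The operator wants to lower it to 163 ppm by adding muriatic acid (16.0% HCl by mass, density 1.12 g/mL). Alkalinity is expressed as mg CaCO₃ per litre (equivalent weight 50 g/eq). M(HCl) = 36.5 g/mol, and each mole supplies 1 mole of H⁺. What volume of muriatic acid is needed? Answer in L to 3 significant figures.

(a) Volume: 2490 m³ = 2,490,000 L.
(a) Moles of Ca²⁺: 95,400 g ÷ 147 g/mol = 649 mol.
(a) As CaCO₃: 649 mol × 100.1 g/mol = 64,960 g.
(a) Rise: 64,960 g / 2,490,000 L × 1000 = 26.09 mg/L.

(b) Volume: 197,000 US gal × 3.785 L/gal = 745,645 L.
(b) Alkalinity to neutralize: (248 − 163) = 85 mg/L as CaCO₃ × 745,645 L = 63,380 g as CaCO₃.
(b) Equivalents of H⁺ required: 63,380 ÷ 50 g/eq = 1268 eq = 1268 mol HCl.
(b) Mass of HCl: 1268 × 36.5 = 46,270 g.
(b) Mass of 16.0% solution: 46,270 / 0.16 = 289,200 g.
(b) Volume: 289,200 g ÷ 1.12 g/mL = 258,200 mL.

(a) 26.1 ppm; (b) 258 L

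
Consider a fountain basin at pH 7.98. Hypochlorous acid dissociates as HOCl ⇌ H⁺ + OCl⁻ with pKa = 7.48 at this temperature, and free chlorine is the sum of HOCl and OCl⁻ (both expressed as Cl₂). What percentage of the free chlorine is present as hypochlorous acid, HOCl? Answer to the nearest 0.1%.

[OCl⁻]/[HOCl] = 10^(pH − pKa) = 10^(7.98 − 7.48) = 10^0.50 = 3.162.
Fraction as HOCl = 1 / (1 + 3.162) = 0.2403.

24.0%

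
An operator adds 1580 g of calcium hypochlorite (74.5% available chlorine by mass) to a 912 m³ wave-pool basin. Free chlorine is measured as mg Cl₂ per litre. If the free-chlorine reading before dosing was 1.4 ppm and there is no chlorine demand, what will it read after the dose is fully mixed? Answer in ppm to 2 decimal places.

Volume: 912 m³ = 912,000 L.
Available chlorine delivered: 1580 g × 0.745 = 1177 g as Cl₂.
Concentration rise: 1177 g / 912,000 L = 1.291 mg/L = 1.29 ppm.
Final FC: 1.4 + 1.29 = 2.69 ppm.

2.69 ppm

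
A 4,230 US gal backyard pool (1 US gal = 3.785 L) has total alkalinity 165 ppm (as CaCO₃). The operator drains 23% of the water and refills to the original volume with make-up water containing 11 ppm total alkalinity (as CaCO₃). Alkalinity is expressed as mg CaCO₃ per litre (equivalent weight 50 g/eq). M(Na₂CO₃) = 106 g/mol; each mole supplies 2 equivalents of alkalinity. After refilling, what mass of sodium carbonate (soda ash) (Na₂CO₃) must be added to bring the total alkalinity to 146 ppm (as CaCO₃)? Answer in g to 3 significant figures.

Volume: 4,230 US gal × 3.785 L/gal = 16,011 L.
After draining 23% and refilling: 165 × 0.77 + 11 × 0.23 = 129.58 ppm.
Deficit to target: 146 − 129.58 = 16.42 mg/L.
As CaCO₃: 16.42 mg/L × 16,011 L = 262.9 g; ÷ 50 g/eq ÷ 2 = 2.629 mol Na₂CO₃.
Mass: 2.629 × 106 = 278.7 g.

279 g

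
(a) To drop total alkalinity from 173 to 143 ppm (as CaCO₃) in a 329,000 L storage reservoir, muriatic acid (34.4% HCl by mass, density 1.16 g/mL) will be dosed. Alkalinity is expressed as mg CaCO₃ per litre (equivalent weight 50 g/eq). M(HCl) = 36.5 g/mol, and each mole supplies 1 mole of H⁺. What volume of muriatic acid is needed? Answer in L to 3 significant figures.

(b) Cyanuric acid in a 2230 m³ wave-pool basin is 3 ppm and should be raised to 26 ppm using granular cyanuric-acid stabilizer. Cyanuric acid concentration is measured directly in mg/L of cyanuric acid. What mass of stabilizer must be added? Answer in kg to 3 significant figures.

(a) Alkalinity to neutralize: (173 − 143) = 30 mg/L as CaCO₃ × 329,000 L = 9870 g as CaCO₃.
(a) Equivalents of H⁺ required: 9870 ÷ 50 g/eq = 197.4 eq = 197.4 mol HCl.
(a) Mass of HCl: 197.4 × 36.5 = 7205 g.
(a) Mass of 34.4% solution: 7205 / 0.344 = 20,950 g.
(a) Volume: 20,950 g ÷ 1.16 g/mL = 18,060 mL.

(b) Volume: 2230 m³ = 2,230,000 L.
(b) CYA to add: (26 − 3) = 23 mg/L × 2,230,000 L = 51,290 g cyanuric acid.

(a) 18.1 L; (b) 51.3 kg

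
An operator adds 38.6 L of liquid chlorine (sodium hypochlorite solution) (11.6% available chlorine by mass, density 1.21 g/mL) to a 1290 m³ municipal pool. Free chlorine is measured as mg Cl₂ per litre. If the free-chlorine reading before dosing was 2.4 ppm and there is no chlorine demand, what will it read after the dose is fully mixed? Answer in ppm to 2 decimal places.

Volume: 1290 m³ = 1,290,000 L.
Mass of solution: 38.6 L × 1000 mL/L × 1.21 g/mL = 46,710 g.
Available chlorine delivered: 46,710 g × 0.116 = 5418 g as Cl₂.
Concentration rise: 5418 g / 1,290,000 L = 4.2 mg/L = 4.20 ppm.
Final FC: 2.4 + 4.20 = 6.60 ppm.

6.60 ppm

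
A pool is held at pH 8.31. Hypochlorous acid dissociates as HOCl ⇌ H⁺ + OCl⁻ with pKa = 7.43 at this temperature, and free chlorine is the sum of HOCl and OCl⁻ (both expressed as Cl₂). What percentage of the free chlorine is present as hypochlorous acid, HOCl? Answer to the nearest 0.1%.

11.6%

[OCl⁻]/[HOCl] = 10^(pH − pKa) = 10^(8.31 − 7.43) = 10^0.88 = 7.586.
Fraction as HOCl = 1 / (1 + 7.586) = 0.1165.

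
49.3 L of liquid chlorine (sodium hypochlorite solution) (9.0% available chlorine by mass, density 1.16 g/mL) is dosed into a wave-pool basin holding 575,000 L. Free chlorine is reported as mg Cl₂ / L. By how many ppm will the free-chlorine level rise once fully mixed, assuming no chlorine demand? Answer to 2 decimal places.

Mass of solution: 49.3 L × 1000 mL/L × 1.16 g/mL = 57,190 g.
Available chlorine delivered: 57,190 g × 0.09 = 5147 g as Cl₂.
Concentration rise: 5147 g / 575,000 L = 8.951 mg/L = 8.95 ppm.

8.95 ppm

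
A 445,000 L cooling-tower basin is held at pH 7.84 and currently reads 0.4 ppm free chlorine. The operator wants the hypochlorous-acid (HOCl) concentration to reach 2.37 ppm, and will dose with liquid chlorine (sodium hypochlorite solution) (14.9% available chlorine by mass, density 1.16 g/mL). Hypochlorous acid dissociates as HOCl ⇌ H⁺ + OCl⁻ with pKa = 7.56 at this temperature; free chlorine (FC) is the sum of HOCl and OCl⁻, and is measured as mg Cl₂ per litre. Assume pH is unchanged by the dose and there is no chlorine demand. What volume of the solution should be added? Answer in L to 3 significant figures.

16.7 L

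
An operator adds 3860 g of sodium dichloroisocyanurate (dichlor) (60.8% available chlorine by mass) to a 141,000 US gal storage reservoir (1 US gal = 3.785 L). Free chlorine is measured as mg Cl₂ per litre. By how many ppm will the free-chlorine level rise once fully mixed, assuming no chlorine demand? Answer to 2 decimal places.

Volume: 141,000 US gal × 3.785 L/gal = 533,685 L.
Available chlorine delivered: 3860 g × 0.608 = 2347 g as Cl₂.
Concentration rise: 2347 g / 533,685 L = 4.398 mg/L = 4.40 ppm.

4.40 ppm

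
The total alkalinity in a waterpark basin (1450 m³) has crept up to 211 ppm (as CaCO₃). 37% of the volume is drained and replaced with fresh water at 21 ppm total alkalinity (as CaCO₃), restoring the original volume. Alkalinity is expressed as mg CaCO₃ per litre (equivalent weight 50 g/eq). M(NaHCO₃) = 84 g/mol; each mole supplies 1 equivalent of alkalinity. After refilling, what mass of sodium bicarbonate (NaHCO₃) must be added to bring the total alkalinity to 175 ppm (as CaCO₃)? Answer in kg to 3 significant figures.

83.6 kg

Volume: 1450 m³ = 1,450,000 L.
After draining 37% and refilling: 211 × 0.63 + 21 × 0.37 = 140.7 ppm.
Deficit to target: 175 − 140.7 = 34.3 mg/L.
As CaCO₃: 34.3 mg/L × 1,450,000 L = 49,730 g; ÷ 50 g/eq ÷ 1 = 994.7 mol NaHCO₃.
Mass: 994.7 × 84 = 83,550 g.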